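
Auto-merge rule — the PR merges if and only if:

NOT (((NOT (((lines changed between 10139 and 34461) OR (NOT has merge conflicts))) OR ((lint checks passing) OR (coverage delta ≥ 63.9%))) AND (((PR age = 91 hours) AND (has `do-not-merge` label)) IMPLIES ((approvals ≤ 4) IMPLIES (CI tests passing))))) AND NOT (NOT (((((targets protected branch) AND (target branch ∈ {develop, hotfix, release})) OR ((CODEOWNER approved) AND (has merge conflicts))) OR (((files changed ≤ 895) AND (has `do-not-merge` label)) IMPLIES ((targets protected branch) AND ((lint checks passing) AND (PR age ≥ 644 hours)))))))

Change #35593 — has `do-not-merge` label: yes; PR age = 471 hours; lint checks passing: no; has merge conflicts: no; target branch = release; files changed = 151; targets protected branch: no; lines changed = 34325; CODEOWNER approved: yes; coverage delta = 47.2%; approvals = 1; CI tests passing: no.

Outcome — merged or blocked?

Atomic conditions:
  lines changed between 10139 and 34461: 34325 in [10139, 34461] is true
  NOT has merge conflicts: no → true
  lint checks passing: no → false
  coverage delta ≥ 63.9%: 47.2 ≥ 63.9 is false
  PR age = 91 hours: 471 == 91 is false
  has `do-not-merge` label: yes → true
  approvals ≤ 4: 1 ≤ 4 is true
  CI tests passing: no → false
  targets protected branch: no → false
  target branch ∈ {develop, hotfix, release}: release is in the set → true
  CODEOWNER approved: yes → true
  has merge conflicts: no → false
  files changed ≤ 895: 151 ≤ 895 is true
  PR age ≥ 644 hours: 471 ≥ 644 is false
Combine:
[1.1.1.1.1] true OR true = true
[1.1.1.1] NOT true = false
[1.1.1.2] false OR false = false
[1.1.1] false OR false = false
[1.1.2.1] false AND true = false
[1.1.2.2] true → false = false
[1.1.2] false → false (antecedent false ⇒ implication holds) = true
[1.1] false AND true = false
[1] NOT false = true
[2.1.1.1.1] false AND true = false
[2.1.1.1.2] true AND false = false
[2.1.1.1] false OR false = false
[2.1.1.2.1] true AND true = true
[2.1.1.2.2.2] false AND false = false
[2.1.1.2.2] false AND false = false
[2.1.1.2] true → false = false
[2.1.1] false OR false = false
[2.1] NOT false = true
[2] NOT true = false
[root] true AND false = false
Overall: false → blocked

Blocked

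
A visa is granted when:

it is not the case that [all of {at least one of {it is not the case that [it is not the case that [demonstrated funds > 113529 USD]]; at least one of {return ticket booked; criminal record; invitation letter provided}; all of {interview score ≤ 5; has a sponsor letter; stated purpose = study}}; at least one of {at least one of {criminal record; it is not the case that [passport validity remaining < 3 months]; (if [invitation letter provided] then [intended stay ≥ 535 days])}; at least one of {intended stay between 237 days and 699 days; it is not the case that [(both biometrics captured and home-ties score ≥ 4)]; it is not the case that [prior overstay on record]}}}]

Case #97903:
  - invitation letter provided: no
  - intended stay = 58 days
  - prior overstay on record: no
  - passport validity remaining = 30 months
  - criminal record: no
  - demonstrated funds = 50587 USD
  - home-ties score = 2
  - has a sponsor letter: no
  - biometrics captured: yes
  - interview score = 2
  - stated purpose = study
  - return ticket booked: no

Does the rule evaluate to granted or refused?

Granted

Atomic conditions:
  demonstrated funds > 113529 USD: 50587 > 113529 is false
  return ticket booked: no → false
  criminal record: no → false
  invitation letter provided: no → false
  interview score ≤ 5: 2 ≤ 5 is true
  has a sponsor letter: no → false
  stated purpose = study: study == study is true
  passport validity remaining < 3 months: 30 < 3 is false
  intended stay ≥ 535 days: 58 ≥ 535 is false
  intended stay between 237 days and 699 days: 58 in [237, 699] is false
  biometrics captured: yes → true
  home-ties score ≥ 4: 2 ≥ 4 is false
  prior overstay on record: no → false
Combine:
[1.1.1.1] NOT false = true
[1.1.1] NOT true = false
[1.1.2] false OR false OR false = false
[1.1.3] true AND false AND true = false
[1.1] false OR false OR false = false
[1.2.1.2] NOT false = true
[1.2.1.3] false → false (antecedent false ⇒ implication holds) = true
[1.2.1] false OR true OR true = true
[1.2.2.2.1] true AND false = false
[1.2.2.2] NOT false = true
[1.2.2.3] NOT false = true
[1.2.2] false OR true OR true = true
[1.2] true OR true = true
[1] false AND true = false
[root] NOT false = true
Overall: true → granted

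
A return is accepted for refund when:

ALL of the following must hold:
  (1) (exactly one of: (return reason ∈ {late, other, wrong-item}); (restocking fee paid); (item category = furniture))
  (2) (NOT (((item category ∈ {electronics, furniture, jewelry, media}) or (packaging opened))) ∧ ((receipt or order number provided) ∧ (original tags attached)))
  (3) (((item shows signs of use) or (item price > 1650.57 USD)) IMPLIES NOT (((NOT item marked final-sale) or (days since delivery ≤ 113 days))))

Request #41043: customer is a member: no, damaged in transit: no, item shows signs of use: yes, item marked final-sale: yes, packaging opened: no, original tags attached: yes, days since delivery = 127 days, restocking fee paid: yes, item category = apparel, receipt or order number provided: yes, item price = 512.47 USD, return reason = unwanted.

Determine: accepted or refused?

Atomic conditions:
  return reason ∈ {late, other, wrong-item}: unwanted is not in the set → false
  restocking fee paid: yes → true
  item category = furniture: apparel == furniture is false
  item category ∈ {electronics, furniture, jewelry, media}: apparel is not in the set → false
  packaging opened: no → false
  receipt or order number provided: yes → true
  original tags attached: yes → true
  item shows signs of use: yes → true
  item price > 1650.57 USD: 512.47 > 1650.57 is false
  NOT item marked final-sale: yes → false
  days since delivery ≤ 113 days: 127 ≤ 113 is false
Combine:
[1] exactly-one(false, true, false) = true
[2.1.1] false OR false = false
[2.1] NOT false = true
[2.2] true AND true = true
[2] true AND true = true
[3.1] true OR false = true
[3.2.1] false OR false = false
[3.2] NOT false = true
[3] true → true = true
[root] true AND true AND true = true
Overall: true → accepted

Accepted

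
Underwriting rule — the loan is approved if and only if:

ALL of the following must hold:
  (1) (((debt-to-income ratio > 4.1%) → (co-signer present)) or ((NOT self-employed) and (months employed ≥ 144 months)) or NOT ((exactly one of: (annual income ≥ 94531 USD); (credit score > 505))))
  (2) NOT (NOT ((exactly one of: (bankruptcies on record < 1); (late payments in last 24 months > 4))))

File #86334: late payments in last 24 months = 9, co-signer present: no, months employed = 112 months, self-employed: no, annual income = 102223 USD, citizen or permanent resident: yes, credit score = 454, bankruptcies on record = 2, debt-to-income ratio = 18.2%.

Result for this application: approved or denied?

Atomic conditions:
  debt-to-income ratio > 4.1%: 18.2 > 4.1 is true
  co-signer present: no → false
  NOT self-employed: no → true
  months employed ≥ 144 months: 112 ≥ 144 is false
  annual income ≥ 94531 USD: 102223 ≥ 94531 is true
  credit score > 505: 454 > 505 is false
  bankruptcies on record < 1: 2 < 1 is false
  late payments in last 24 months > 4: 9 > 4 is true
Combine:
[1.1] true → false = false
[1.2] true AND false = false
[1.3.1] exactly-one(true, false) = true
[1.3] NOT true = false
[1] false OR false OR false = false
[2.1.1] exactly-one(false, true) = true
[2.1] NOT true = false
[2] NOT false = true
[root] false AND true = false
Overall: false → denied

Denied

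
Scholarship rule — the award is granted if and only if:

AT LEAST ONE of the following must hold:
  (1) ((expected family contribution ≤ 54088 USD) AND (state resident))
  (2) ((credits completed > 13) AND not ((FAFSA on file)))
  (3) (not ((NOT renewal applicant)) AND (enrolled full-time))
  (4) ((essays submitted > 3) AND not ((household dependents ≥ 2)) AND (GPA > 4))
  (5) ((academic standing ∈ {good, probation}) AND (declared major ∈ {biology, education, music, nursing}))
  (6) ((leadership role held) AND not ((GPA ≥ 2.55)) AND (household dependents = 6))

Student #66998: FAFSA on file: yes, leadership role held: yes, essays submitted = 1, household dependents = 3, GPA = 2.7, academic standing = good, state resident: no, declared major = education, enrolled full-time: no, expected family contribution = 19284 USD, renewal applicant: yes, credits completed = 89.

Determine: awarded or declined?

Awarded

Atomic conditions:
  expected family contribution ≤ 54088 USD: 19284 ≤ 54088 is true
  state resident: no → false
  credits completed > 13: 89 > 13 is true
  FAFSA on file: yes → true
  NOT renewal applicant: yes → false
  enrolled full-time: no → false
  essays submitted > 3: 1 > 3 is false
  household dependents ≥ 2: 3 ≥ 2 is true
  GPA > 4: 2.7 > 4 is false
  academic standing ∈ {good, probation}: good is in the set → true
  declared major ∈ {biology, education, music, nursing}: education is in the set → true
  leadership role held: yes → true
  GPA ≥ 2.55: 2.7 ≥ 2.55 is true
  household dependents = 6: 3 == 6 is false
Combine:
[1] true AND false = false
[2.2] NOT true = false
[2] true AND false = false
[3.1] NOT false = true
[3] true AND false = false
[4.2] NOT true = false
[4] false AND false AND false = false
[5] true AND true = true
[6.2] NOT true = false
[6] true AND false AND false = false
[root] false OR false OR false OR false OR true OR false = true
Overall: true → awarded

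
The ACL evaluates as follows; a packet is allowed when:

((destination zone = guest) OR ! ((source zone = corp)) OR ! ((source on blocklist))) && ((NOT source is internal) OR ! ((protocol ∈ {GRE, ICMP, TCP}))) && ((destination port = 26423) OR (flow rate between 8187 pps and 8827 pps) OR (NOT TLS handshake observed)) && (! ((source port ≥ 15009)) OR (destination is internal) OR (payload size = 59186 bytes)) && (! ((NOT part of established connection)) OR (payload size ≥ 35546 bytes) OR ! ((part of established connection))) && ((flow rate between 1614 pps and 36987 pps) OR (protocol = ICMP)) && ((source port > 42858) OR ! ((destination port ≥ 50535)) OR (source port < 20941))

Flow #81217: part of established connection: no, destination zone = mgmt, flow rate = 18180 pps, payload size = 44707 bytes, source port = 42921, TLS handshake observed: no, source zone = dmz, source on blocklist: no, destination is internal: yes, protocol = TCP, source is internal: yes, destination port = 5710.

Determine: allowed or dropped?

Dropped

Atomic conditions:
  destination zone = guest: mgmt == guest is false
  source zone = corp: dmz == corp is false
  source on blocklist: no → false
  NOT source is internal: yes → false
  protocol ∈ {GRE, ICMP, TCP}: TCP is in the set → true
  destination port = 26423: 5710 == 26423 is false
  flow rate between 8187 pps and 8827 pps: 18180 in [8187, 8827] is false
  NOT TLS handshake observed: no → true
  source port ≥ 15009: 42921 ≥ 15009 is true
  destination is internal: yes → true
  payload size = 59186 bytes: 44707 == 59186 is false
  NOT part of established connection: no → true
  payload size ≥ 35546 bytes: 44707 ≥ 35546 is true
  part of established connection: no → false
  flow rate between 1614 pps and 36987 pps: 18180 in [1614, 36987] is true
  protocol = ICMP: TCP == ICMP is false
  source port > 42858: 42921 > 42858 is true
  destination port ≥ 50535: 5710 ≥ 50535 is false
  source port < 20941: 42921 < 20941 is false
Combine:
[1.2] NOT false = true
[1.3] NOT false = true
[1] false OR true OR true = true
[2.2] NOT true = false
[2] false OR false = false
[3] false OR false OR true = true
[4.1] NOT true = false
[4] false OR true OR false = true
[5.1] NOT true = false
[5.3] NOT false = true
[5] false OR true OR true = true
[6] true OR false = true
[7.2] NOT false = true
[7] true OR true OR false = true
[root] true AND false AND true AND true AND true AND true AND true = false
Overall: false → dropped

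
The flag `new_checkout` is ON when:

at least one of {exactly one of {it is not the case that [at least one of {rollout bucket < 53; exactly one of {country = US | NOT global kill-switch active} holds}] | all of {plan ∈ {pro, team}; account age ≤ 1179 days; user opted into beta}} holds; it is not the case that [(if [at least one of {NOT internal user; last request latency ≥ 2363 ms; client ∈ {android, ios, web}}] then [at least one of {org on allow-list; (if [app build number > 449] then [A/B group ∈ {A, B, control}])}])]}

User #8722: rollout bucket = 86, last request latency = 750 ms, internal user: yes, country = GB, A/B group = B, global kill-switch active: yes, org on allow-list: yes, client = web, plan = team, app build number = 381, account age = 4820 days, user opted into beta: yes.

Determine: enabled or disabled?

Enabled

Atomic conditions:
  rollout bucket < 53: 86 < 53 is false
  country = US: GB == US is false
  NOT global kill-switch active: yes → false
  plan ∈ {pro, team}: team is in the set → true
  account age ≤ 1179 days: 4820 ≤ 1179 is false
  user opted into beta: yes → true
  NOT internal user: yes → false
  last request latency ≥ 2363 ms: 750 ≥ 2363 is false
  client ∈ {android, ios, web}: web is in the set → true
  org on allow-list: yes → true
  app build number > 449: 381 > 449 is false
  A/B group ∈ {A, B, control}: B is in the set → true
Combine:
[1.1.1.2] exactly-one(false, false) = false
[1.1.1] false OR false = false
[1.1] NOT false = true
[1.2] true AND false AND true = false
[1] exactly-one(true, false) = true
[2.1.1] false OR false OR true = true
[2.1.2.2] false → true (antecedent false ⇒ implication holds) = true
[2.1.2] true OR true = true
[2.1] true → true = true
[2] NOT true = false
[root] true OR false = true
Overall: true → enabled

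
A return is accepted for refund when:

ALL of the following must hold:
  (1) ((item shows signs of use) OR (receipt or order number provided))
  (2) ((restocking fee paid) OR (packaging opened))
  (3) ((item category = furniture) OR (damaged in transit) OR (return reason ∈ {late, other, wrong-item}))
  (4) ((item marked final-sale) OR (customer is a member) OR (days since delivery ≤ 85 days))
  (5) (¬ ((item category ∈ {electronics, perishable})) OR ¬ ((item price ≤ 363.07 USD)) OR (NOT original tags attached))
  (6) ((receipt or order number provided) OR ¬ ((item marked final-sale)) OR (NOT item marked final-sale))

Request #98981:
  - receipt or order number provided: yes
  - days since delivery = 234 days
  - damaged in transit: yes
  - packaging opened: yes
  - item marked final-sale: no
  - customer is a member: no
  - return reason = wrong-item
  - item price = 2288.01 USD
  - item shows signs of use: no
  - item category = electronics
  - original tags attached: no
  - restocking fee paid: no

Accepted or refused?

Refused

Atomic conditions:
  item shows signs of use: no → false
  receipt or order number provided: yes → true
  restocking fee paid: no → false
  packaging opened: yes → true
  item category = furniture: electronics == furniture is false
  damaged in transit: yes → true
  return reason ∈ {late, other, wrong-item}: wrong-item is in the set → true
  item marked final-sale: no → false
  customer is a member: no → false
  days since delivery ≤ 85 days: 234 ≤ 85 is false
  item category ∈ {electronics, perishable}: electronics is in the set → true
  item price ≤ 363.07 USD: 2288.01 ≤ 363.07 is false
  NOT original tags attached: no → true
  NOT item marked final-sale: no → true
Combine:
[1] false OR true = true
[2] false OR true = true
[3] false OR true OR true = true
[4] false OR false OR false = false
[5.1] NOT true = false
[5.2] NOT false = true
[5] false OR true OR true = true
[6.2] NOT false = true
[6] true OR true OR true = true
[root] true AND true AND true AND false AND true AND true = false
Overall: false → refused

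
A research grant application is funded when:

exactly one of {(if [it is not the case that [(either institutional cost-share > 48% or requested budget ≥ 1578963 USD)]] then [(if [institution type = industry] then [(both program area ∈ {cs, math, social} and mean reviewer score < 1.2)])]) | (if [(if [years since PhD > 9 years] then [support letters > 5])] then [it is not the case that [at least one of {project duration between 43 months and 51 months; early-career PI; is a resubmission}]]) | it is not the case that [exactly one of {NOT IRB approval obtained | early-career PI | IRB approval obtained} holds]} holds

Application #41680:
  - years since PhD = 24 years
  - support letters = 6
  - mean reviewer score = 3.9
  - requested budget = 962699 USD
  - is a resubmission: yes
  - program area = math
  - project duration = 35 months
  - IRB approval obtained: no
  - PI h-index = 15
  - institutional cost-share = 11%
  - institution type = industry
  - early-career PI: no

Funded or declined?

Atomic conditions:
  institutional cost-share > 48%: 11 > 48 is false
  requested budget ≥ 1578963 USD: 962699 ≥ 1578963 is false
  institution type = industry: industry == industry is true
  program area ∈ {cs, math, social}: math is in the set → true
  mean reviewer score < 1.2: 3.9 < 1.2 is false
  years since PhD > 9 years: 24 > 9 is true
  support letters > 5: 6 > 5 is true
  project duration between 43 months and 51 months: 35 in [43, 51] is false
  early-career PI: no → false
  is a resubmission: yes → true
  NOT IRB approval obtained: no → true
  IRB approval obtained: no → false
Combine:
[1.1.1] false OR false = false
[1.1] NOT false = true
[1.2.2] true AND false = false
[1.2] true → false = false
[1] true → false = false
[2.1] true → true = true
[2.2.1] false OR false OR true = true
[2.2] NOT true = false
[2] true → false = false
[3.1] exactly-one(true, false, false) = true
[3] NOT true = false
[root] exactly-one(false, false, false) = false
Overall: false → declined

Declined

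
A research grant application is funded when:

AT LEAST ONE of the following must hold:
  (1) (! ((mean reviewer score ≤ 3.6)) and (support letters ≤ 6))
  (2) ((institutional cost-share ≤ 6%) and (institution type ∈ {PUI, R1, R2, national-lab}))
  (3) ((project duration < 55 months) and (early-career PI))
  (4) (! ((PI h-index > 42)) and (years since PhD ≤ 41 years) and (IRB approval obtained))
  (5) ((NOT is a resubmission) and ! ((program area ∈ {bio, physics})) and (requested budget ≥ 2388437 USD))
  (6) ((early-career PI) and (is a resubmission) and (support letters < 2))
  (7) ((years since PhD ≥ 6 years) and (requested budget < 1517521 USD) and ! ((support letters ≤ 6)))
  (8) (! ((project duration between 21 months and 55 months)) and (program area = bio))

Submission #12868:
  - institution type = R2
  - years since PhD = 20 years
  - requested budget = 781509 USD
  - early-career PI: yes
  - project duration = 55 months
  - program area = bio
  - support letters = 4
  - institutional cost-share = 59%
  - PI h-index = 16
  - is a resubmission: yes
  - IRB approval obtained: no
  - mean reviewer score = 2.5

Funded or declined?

Declined

Atomic conditions:
  mean reviewer score ≤ 3.6: 2.5 ≤ 3.6 is true
  support letters ≤ 6: 4 ≤ 6 is true
  institutional cost-share ≤ 6%: 59 ≤ 6 is false
  institution type ∈ {PUI, R1, R2, national-lab}: R2 is in the set → true
  project duration < 55 months: 55 < 55 is false
  early-career PI: yes → true
  PI h-index > 42: 16 > 42 is false
  years since PhD ≤ 41 years: 20 ≤ 41 is true
  IRB approval obtained: no → false
  NOT is a resubmission: yes → false
  program area ∈ {bio, physics}: bio is in the set → true
  requested budget ≥ 2388437 USD: 781509 ≥ 2388437 is false
  is a resubmission: yes → true
  support letters < 2: 4 < 2 is false
  years since PhD ≥ 6 years: 20 ≥ 6 is true
  requested budget < 1517521 USD: 781509 < 1517521 is true
  project duration between 21 months and 55 months: 55 in [21, 55] is true
  program area = bio: bio == bio is true
Combine:
[1.1] NOT true = false
[1] false AND true = false
[2] false AND true = false
[3] false AND true = false
[4.1] NOT false = true
[4] true AND true AND false = false
[5.2] NOT true = false
[5] false AND false AND false = false
[6] true AND true AND false = false
[7.3] NOT true = false
[7] true AND true AND false = false
[8.1] NOT true = false
[8] false AND true = false
[root] false OR false OR false OR false OR false OR false OR false OR false = false
Overall: false → declined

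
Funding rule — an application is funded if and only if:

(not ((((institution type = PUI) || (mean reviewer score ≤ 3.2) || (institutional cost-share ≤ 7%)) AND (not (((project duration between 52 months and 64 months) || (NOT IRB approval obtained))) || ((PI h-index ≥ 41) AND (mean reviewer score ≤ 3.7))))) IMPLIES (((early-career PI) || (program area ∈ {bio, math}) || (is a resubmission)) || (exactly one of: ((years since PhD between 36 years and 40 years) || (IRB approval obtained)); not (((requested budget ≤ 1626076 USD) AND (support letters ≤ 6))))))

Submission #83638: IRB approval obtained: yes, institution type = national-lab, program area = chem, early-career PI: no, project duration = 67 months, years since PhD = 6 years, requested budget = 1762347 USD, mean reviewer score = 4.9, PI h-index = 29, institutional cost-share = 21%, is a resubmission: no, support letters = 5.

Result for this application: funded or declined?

Atomic conditions:
  institution type = PUI: national-lab == PUI is false
  mean reviewer score ≤ 3.2: 4.9 ≤ 3.2 is false
  institutional cost-share ≤ 7%: 21 ≤ 7 is false
  project duration between 52 months and 64 months: 67 in [52, 64] is false
  NOT IRB approval obtained: yes → false
  PI h-index ≥ 41: 29 ≥ 41 is false
  mean reviewer score ≤ 3.7: 4.9 ≤ 3.7 is false
  early-career PI: no → false
  program area ∈ {bio, math}: chem is not in the set → false
  is a resubmission: no → false
  years since PhD between 36 years and 40 years: 6 in [36, 40] is false
  IRB approval obtained: yes → true
  requested budget ≤ 1626076 USD: 1762347 ≤ 1626076 is false
  support letters ≤ 6: 5 ≤ 6 is true
Combine:
[1.1.1] false OR false OR false = false
[1.1.2.1.1] false OR false = false
[1.1.2.1] NOT false = true
[1.1.2.2] false AND false = false
[1.1.2] true OR false = true
[1.1] false AND true = false
[1] NOT false = true
[2.1] false OR false OR false = false
[2.2.1] false OR true = true
[2.2.2.1] false AND true = false
[2.2.2] NOT false = true
[2.2] exactly-one(true, true) = false
[2] false OR false = false
[root] true → false = false
Overall: false → declined

Declined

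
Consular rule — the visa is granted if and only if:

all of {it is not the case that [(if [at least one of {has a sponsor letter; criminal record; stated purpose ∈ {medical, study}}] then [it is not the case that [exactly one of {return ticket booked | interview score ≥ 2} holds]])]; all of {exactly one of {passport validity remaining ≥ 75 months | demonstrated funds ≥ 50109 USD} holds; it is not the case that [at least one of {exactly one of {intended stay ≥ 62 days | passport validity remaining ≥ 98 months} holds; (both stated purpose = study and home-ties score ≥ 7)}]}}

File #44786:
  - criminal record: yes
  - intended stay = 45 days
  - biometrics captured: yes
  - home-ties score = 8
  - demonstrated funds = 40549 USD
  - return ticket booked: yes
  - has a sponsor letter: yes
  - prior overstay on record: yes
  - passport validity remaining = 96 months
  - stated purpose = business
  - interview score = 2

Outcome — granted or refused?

Atomic conditions:
  has a sponsor letter: yes → true
  criminal record: yes → true
  stated purpose ∈ {medical, study}: business is not in the set → false
  return ticket booked: yes → true
  interview score ≥ 2: 2 ≥ 2 is true
  passport validity remaining ≥ 75 months: 96 ≥ 75 is true
  demonstrated funds ≥ 50109 USD: 40549 ≥ 50109 is false
  intended stay ≥ 62 days: 45 ≥ 62 is false
  passport validity remaining ≥ 98 months: 96 ≥ 98 is false
  stated purpose = study: business == study is false
  home-ties score ≥ 7: 8 ≥ 7 is true
Combine:
[1.1.1] true OR true OR false = true
[1.1.2.1] exactly-one(true, true) = false
[1.1.2] NOT false = true
[1.1] true → true = true
[1] NOT true = false
[2.1] exactly-one(true, false) = true
[2.2.1.1] exactly-one(false, false) = false
[2.2.1.2] false AND true = false
[2.2.1] false OR false = false
[2.2] NOT false = true
[2] true AND true = true
[root] false AND true = false
Overall: false → refused

Refused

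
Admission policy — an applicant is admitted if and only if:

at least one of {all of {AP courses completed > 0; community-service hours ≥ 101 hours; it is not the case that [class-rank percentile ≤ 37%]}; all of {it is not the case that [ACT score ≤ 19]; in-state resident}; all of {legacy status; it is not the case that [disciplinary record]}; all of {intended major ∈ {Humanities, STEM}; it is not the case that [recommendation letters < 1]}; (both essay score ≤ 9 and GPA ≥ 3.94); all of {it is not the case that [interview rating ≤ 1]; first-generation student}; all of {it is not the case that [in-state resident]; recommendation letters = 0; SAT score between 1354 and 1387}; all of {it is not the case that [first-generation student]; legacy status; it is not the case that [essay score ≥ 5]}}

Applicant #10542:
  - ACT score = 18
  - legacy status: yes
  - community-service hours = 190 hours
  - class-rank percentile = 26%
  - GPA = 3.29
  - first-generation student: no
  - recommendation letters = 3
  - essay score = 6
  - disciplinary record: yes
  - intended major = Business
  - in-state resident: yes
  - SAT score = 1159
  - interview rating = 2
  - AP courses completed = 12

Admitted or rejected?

Atomic conditions:
  AP courses completed > 0: 12 > 0 is true
  community-service hours ≥ 101 hours: 190 ≥ 101 is true
  class-rank percentile ≤ 37%: 26 ≤ 37 is true
  ACT score ≤ 19: 18 ≤ 19 is true
  in-state resident: yes → true
  legacy status: yes → true
  disciplinary record: yes → true
  intended major ∈ {Humanities, STEM}: Business is not in the set → false
  recommendation letters < 1: 3 < 1 is false
  essay score ≤ 9: 6 ≤ 9 is true
  GPA ≥ 3.94: 3.29 ≥ 3.94 is false
  interview rating ≤ 1: 2 ≤ 1 is false
  first-generation student: no → false
  recommendation letters = 0: 3 == 0 is false
  SAT score between 1354 and 1387: 1159 in [1354, 1387] is false
  essay score ≥ 5: 6 ≥ 5 is true
Combine:
[1.3] NOT true = false
[1] true AND true AND false = false
[2.1] NOT true = false
[2] false AND true = false
[3.2] NOT true = false
[3] true AND false = false
[4.2] NOT false = true
[4] false AND true = false
[5] true AND false = false
[6.1] NOT false = true
[6] true AND false = false
[7.1] NOT true = false
[7] false AND false AND false = false
[8.1] NOT false = true
[8.3] NOT true = false
[8] true AND true AND false = false
[root] false OR false OR false OR false OR false OR false OR false OR false = false
Overall: false → rejected

Rejected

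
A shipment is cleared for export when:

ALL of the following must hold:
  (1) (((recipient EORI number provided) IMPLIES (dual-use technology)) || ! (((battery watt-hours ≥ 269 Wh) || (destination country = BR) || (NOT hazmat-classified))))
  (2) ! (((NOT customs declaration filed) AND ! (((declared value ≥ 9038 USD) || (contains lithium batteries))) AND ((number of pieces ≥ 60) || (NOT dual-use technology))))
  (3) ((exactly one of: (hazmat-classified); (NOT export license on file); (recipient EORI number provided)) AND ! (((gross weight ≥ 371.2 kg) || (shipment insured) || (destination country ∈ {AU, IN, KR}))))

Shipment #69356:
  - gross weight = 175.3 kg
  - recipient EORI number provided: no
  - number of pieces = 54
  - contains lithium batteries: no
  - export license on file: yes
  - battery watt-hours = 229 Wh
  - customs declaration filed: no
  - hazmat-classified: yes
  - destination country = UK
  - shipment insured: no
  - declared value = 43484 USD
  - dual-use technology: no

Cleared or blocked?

Atomic conditions:
  recipient EORI number provided: no → false
  dual-use technology: no → false
  battery watt-hours ≥ 269 Wh: 229 ≥ 269 is false
  destination country = BR: UK == BR is false
  NOT hazmat-classified: yes → false
  NOT customs declaration filed: no → true
  declared value ≥ 9038 USD: 43484 ≥ 9038 is true
  contains lithium batteries: no → false
  number of pieces ≥ 60: 54 ≥ 60 is false
  NOT dual-use technology: no → true
  hazmat-classified: yes → true
  NOT export license on file: yes → false
  gross weight ≥ 371.2 kg: 175.3 ≥ 371.2 is false
  shipment insured: no → false
  destination country ∈ {AU, IN, KR}: UK is not in the set → false
Combine:
[1.1] false → false (antecedent false ⇒ implication holds) = true
[1.2.1] false OR false OR false = false
[1.2] NOT false = true
[1] true OR true = true
[2.1.2.1] true OR false = true
[2.1.2] NOT true = false
[2.1.3] false OR true = true
[2.1] true AND false AND true = false
[2] NOT false = true
[3.1] exactly-one(true, false, false) = true
[3.2.1] false OR false OR false = false
[3.2] NOT false = true
[3] true AND true = true
[root] true AND true AND true = true
Overall: true → cleared

Cleared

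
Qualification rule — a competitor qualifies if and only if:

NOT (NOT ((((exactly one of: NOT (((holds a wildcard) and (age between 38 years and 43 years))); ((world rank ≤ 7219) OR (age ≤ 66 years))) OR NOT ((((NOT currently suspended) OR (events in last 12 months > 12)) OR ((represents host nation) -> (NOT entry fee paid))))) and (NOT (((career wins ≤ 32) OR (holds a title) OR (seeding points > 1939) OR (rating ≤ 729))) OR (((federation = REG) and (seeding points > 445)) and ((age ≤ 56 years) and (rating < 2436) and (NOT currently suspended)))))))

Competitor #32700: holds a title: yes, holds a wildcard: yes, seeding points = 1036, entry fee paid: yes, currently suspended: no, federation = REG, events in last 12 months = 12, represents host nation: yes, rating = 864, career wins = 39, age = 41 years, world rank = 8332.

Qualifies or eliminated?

Atomic conditions:
  holds a wildcard: yes → true
  age between 38 years and 43 years: 41 in [38, 43] is true
  world rank ≤ 7219: 8332 ≤ 7219 is false
  age ≤ 66 years: 41 ≤ 66 is true
  NOT currently suspended: no → true
  events in last 12 months > 12: 12 > 12 is false
  represents host nation: yes → true
  NOT entry fee paid: yes → false
  career wins ≤ 32: 39 ≤ 32 is false
  holds a title: yes → true
  seeding points > 1939: 1036 > 1939 is false
  rating ≤ 729: 864 ≤ 729 is false
  federation = REG: REG == REG is true
  seeding points > 445: 1036 > 445 is true
  age ≤ 56 years: 41 ≤ 56 is true
  rating < 2436: 864 < 2436 is true
Combine:
[1.1.1.1.1.1] true AND true = true
[1.1.1.1.1] NOT true = false
[1.1.1.1.2] false OR true = true
[1.1.1.1] exactly-one(false, true) = true
[1.1.1.2.1.1] true OR false = true
[1.1.1.2.1.2] true → false = false
[1.1.1.2.1] true OR false = true
[1.1.1.2] NOT true = false
[1.1.1] true OR false = true
[1.1.2.1.1] false OR true OR false OR false = true
[1.1.2.1] NOT true = false
[1.1.2.2.1] true AND true = true
[1.1.2.2.2] true AND true AND true = true
[1.1.2.2] true AND true = true
[1.1.2] false OR true = true
[1.1] true AND true = true
[1] NOT true = false
[root] NOT false = true
Overall: true → qualifies

Qualifies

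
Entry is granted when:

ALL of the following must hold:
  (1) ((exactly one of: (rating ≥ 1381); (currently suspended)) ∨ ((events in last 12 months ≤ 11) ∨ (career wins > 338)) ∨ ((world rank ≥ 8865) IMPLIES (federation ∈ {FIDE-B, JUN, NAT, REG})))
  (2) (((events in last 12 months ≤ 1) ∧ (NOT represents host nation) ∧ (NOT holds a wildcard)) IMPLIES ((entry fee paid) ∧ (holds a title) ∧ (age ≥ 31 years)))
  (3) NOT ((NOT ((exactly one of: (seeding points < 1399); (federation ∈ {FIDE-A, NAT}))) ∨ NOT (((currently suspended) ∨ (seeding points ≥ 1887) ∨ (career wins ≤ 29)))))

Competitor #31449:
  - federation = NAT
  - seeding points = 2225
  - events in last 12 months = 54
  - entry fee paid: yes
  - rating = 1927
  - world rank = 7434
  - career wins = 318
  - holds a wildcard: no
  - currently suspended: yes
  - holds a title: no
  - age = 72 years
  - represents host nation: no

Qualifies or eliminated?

Qualifies

Atomic conditions:
  rating ≥ 1381: 1927 ≥ 1381 is true
  currently suspended: yes → true
  events in last 12 months ≤ 11: 54 ≤ 11 is false
  career wins > 338: 318 > 338 is false
  world rank ≥ 8865: 7434 ≥ 8865 is false
  federation ∈ {FIDE-B, JUN, NAT, REG}: NAT is in the set → true
  events in last 12 months ≤ 1: 54 ≤ 1 is false
  NOT represents host nation: no → true
  NOT holds a wildcard: no → true
  entry fee paid: yes → true
  holds a title: no → false
  age ≥ 31 years: 72 ≥ 31 is true
  seeding points < 1399: 2225 < 1399 is false
  federation ∈ {FIDE-A, NAT}: NAT is in the set → true
  seeding points ≥ 1887: 2225 ≥ 1887 is true
  career wins ≤ 29: 318 ≤ 29 is false
Combine:
[1.1] exactly-one(true, true) = false
[1.2] false OR false = false
[1.3] false → true (antecedent false ⇒ implication holds) = true
[1] false OR false OR true = true
[2.1] false AND true AND true = false
[2.2] true AND false AND true = false
[2] false → false (antecedent false ⇒ implication holds) = true
[3.1.1.1] exactly-one(false, true) = true
[3.1.1] NOT true = false
[3.1.2.1] true OR true OR false = true
[3.1.2] NOT true = false
[3.1] false OR false = false
[3] NOT false = true
[root] true AND true AND true = true
Overall: true → qualifies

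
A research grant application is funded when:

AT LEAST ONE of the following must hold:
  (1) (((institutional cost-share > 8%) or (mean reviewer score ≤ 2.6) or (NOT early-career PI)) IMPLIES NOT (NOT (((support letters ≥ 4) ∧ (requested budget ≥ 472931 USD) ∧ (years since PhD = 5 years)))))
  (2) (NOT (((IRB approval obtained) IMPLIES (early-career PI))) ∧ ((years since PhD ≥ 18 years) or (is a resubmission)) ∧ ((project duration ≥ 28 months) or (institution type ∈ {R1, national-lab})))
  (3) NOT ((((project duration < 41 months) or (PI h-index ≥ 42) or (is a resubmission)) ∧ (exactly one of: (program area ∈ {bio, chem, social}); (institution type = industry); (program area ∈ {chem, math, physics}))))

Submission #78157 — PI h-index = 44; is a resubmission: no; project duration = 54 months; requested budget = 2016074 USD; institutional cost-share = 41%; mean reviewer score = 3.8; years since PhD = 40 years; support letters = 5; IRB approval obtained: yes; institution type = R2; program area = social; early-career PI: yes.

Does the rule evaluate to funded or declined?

Atomic conditions:
  institutional cost-share > 8%: 41 > 8 is true
  mean reviewer score ≤ 2.6: 3.8 ≤ 2.6 is false
  NOT early-career PI: yes → false
  support letters ≥ 4: 5 ≥ 4 is true
  requested budget ≥ 472931 USD: 2016074 ≥ 472931 is true
  years since PhD = 5 years: 40 == 5 is false
  IRB approval obtained: yes → true
  early-career PI: yes → true
  years since PhD ≥ 18 years: 40 ≥ 18 is true
  is a resubmission: no → false
  project duration ≥ 28 months: 54 ≥ 28 is true
  institution type ∈ {R1, national-lab}: R2 is not in the set → false
  project duration < 41 months: 54 < 41 is false
  PI h-index ≥ 42: 44 ≥ 42 is true
  program area ∈ {bio, chem, social}: social is in the set → true
  institution type = industry: R2 == industry is false
  program area ∈ {chem, math, physics}: social is not in the set → false
Combine:
[1.1] true OR false OR false = true
[1.2.1.1] true AND true AND false = false
[1.2.1] NOT false = true
[1.2] NOT true = false
[1] true → false = false
[2.1.1] true → true = true
[2.1] NOT true = false
[2.2] true OR false = true
[2.3] true OR false = true
[2] false AND true AND true = false
[3.1.1] false OR true OR false = true
[3.1.2] exactly-one(true, false, false) = true
[3.1] true AND true = true
[3] NOT true = false
[root] false OR false OR false = false
Overall: false → declined

Declined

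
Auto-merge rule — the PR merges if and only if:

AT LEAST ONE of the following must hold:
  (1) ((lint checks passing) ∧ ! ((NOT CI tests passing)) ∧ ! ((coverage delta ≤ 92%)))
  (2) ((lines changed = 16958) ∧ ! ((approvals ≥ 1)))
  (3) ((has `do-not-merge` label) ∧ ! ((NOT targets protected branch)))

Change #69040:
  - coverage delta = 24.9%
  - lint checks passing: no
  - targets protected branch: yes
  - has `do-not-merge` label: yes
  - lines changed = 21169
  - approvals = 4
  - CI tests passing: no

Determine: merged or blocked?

Merged

Atomic conditions:
  lint checks passing: no → false
  NOT CI tests passing: no → true
  coverage delta ≤ 92%: 24.9 ≤ 92 is true
  lines changed = 16958: 21169 == 16958 is false
  approvals ≥ 1: 4 ≥ 1 is true
  has `do-not-merge` label: yes → true
  NOT targets protected branch: yes → false
Combine:
[1.2] NOT true = false
[1.3] NOT true = false
[1] false AND false AND false = false
[2.2] NOT true = false
[2] false AND false = false
[3.2] NOT false = true
[3] true AND true = true
[root] false OR false OR true = true
Overall: true → merged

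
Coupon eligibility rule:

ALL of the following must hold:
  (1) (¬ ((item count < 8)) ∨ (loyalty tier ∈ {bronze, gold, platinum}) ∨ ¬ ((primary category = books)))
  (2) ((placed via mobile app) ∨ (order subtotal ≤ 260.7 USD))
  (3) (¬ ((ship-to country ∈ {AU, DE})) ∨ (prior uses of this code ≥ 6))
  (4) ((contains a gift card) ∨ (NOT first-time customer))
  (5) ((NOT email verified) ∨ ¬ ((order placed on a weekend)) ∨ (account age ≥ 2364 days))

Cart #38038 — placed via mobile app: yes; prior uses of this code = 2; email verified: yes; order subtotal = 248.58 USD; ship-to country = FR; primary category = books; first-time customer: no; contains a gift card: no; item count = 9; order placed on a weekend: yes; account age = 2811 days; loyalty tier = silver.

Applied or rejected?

Applied

Atomic conditions:
  item count < 8: 9 < 8 is false
  loyalty tier ∈ {bronze, gold, platinum}: silver is not in the set → false
  primary category = books: books == books is true
  placed via mobile app: yes → true
  order subtotal ≤ 260.7 USD: 248.58 ≤ 260.7 is true
  ship-to country ∈ {AU, DE}: FR is not in the set → false
  prior uses of this code ≥ 6: 2 ≥ 6 is false
  contains a gift card: no → false
  NOT first-time customer: no → true
  NOT email verified: yes → false
  order placed on a weekend: yes → true
  account age ≥ 2364 days: 2811 ≥ 2364 is true
Combine:
[1.1] NOT false = true
[1.3] NOT true = false
[1] true OR false OR false = true
[2] true OR true = true
[3.1] NOT false = true
[3] true OR false = true
[4] false OR true = true
[5.2] NOT true = false
[5] false OR false OR true = true
[root] true AND true AND true AND true AND true = true
Overall: true → applied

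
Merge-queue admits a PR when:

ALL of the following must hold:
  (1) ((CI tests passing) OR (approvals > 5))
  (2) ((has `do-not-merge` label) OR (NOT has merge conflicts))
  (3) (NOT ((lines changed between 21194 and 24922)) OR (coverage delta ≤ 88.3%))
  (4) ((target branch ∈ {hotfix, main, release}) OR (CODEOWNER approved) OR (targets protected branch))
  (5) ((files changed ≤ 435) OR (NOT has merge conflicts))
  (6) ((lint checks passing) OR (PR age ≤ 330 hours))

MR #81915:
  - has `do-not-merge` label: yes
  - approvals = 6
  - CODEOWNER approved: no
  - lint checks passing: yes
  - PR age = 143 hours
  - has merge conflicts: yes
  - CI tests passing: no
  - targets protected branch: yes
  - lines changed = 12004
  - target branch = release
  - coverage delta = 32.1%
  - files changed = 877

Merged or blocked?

Blocked

Atomic conditions:
  CI tests passing: no → false
  approvals > 5: 6 > 5 is true
  has `do-not-merge` label: yes → true
  NOT has merge conflicts: yes → false
  lines changed between 21194 and 24922: 12004 in [21194, 24922] is false
  coverage delta ≤ 88.3%: 32.1 ≤ 88.3 is true
  target branch ∈ {hotfix, main, release}: release is in the set → true
  CODEOWNER approved: no → false
  targets protected branch: yes → true
  files changed ≤ 435: 877 ≤ 435 is false
  lint checks passing: yes → true
  PR age ≤ 330 hours: 143 ≤ 330 is true
Combine:
[1] false OR true = true
[2] true OR false = true
[3.1] NOT false = true
[3] true OR true = true
[4] true OR false OR true = true
[5] false OR false = false
[6] true OR true = true
[root] true AND true AND true AND true AND false AND true = false
Overall: false → blocked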